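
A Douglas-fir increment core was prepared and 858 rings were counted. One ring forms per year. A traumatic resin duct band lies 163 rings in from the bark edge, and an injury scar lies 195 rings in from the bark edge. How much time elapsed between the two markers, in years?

32 years

195 − 163 = 32 rings lie between the two events.
One ring per year makes the interval 32 years.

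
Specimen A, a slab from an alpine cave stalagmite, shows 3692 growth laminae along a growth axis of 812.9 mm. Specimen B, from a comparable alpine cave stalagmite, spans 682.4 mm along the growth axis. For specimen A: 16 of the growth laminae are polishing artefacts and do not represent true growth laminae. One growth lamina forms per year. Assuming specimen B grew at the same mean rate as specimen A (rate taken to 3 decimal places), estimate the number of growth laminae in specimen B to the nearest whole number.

Specimen A: true growth lamina count = 3692 − 16 = 3676.
A: 812.9 mm over 3676 years gives 812.9 / 3676 ≈ 0.221 mm per year.
For B, 682.4 / 0.221 = 3087.78 years ≈ 3088 growth laminae.

3088 growth laminae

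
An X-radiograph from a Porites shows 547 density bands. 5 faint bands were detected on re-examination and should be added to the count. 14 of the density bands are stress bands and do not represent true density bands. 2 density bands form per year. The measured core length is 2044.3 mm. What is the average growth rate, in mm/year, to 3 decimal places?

After corrections the count is 547 − 14 + 5 = 538 density bands.
538 density bands at 2 per year is 538 / 2 = 269 years.
Mean rate = 2044.3 mm / 269 years ≈ 7.600 mm/year.

7.600 mm/year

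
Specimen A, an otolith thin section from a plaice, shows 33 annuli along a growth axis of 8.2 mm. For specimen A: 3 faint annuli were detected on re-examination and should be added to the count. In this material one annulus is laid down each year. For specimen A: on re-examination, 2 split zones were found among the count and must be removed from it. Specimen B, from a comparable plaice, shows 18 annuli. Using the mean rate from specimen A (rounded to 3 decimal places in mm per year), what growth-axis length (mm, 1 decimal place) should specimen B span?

Specimen A: correcting the raw count gives 33 − 2 + 3 = 34 true annuli.
A: Extension rate ≈ 8.2 / 34 = 0.241 mm per year.
B's length ≈ 0.241 × 18 = 4.3 mm.

4.3 mm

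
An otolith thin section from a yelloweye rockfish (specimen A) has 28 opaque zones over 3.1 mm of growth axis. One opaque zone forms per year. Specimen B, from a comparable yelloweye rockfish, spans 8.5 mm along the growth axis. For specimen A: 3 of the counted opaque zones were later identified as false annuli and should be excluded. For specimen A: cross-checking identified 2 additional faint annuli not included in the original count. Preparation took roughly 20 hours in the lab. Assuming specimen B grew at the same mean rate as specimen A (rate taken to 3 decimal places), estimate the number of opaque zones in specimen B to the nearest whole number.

Specimen A: adjusted count: 28 − 3 + 2 = 27 opaque zones.
A: 3.1 mm over 27 years gives 3.1 / 27 ≈ 0.115 mm/yr.
Specimen B: 8.5 mm / 0.115 mm per year = 73.91 years ≈ 74 opaque zones.

74 opaque zones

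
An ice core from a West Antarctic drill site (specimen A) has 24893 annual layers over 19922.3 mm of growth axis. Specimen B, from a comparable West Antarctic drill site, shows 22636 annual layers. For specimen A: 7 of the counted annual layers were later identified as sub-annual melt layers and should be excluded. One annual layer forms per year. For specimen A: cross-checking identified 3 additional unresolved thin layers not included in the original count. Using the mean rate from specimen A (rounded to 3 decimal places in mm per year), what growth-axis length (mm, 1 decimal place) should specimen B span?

18108.8 mm

Specimen A: correcting the raw count gives 24893 − 7 + 3 = 24889 true annual layers.
A: 19922.3 mm over 24889 years gives 19922.3 / 24889 ≈ 0.800 mm per year.
Length of B = 0.800 × 22636 = 18108.8 mm.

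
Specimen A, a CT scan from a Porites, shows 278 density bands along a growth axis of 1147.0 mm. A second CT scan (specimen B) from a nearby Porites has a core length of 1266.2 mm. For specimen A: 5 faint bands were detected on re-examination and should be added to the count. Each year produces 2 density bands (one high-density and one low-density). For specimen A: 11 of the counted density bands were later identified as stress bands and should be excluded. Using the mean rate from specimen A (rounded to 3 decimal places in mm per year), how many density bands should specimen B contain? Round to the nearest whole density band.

300 density bands

Specimen A: adjusted count: 278 − 11 + 5 = 272 density bands.
Specimen A: dividing by 2 density bands per year: 272 / 2 = 136 years.
A: Mean rate = 1147.0 mm / 136 years ≈ 8.434 mm/year.
For B, 1266.2 / 8.434 = 150.13 years; at 2 density bands per year that is 150.13 × 2 ≈ 300 density bands.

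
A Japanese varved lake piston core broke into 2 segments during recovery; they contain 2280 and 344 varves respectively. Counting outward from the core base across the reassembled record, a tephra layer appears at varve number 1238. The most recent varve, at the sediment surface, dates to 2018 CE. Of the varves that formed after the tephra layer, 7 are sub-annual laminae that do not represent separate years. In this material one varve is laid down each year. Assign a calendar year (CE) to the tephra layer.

Total varves = 2280 + 344 = 2624.
2624 − 1238 = 1386 varves lie beyond the tephra layer toward the sediment surface.
1386 − 7 false = 1379 true varves after the tephra layer.
2018 − 1379 = 639 CE.

639 CE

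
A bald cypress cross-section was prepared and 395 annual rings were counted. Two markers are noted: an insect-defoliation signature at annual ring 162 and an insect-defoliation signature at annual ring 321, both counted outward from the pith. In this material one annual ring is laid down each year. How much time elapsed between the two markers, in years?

The two markers are separated by 321 − 162 = 159 annual rings.
That is 159 years at one annual ring per year.

159 yr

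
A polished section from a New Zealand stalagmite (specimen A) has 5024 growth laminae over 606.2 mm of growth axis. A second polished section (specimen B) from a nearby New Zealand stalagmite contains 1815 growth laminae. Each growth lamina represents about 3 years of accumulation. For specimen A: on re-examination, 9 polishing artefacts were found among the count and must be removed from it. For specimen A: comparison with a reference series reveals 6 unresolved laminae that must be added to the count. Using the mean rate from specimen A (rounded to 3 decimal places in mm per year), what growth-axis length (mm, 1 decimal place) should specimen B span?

217.8 mm

Specimen A: adjusted count: 5024 − 9 + 6 = 5021 growth laminae.
Specimen A: at 3 years per growth lamina, 5021 × 3 = 15063 years.
A: Extension rate ≈ 606.2 / 15063 = 0.040 mm per year.
Specimen B: at 3 years per growth lamina, 1815 × 3 = 5445 years. B's length ≈ 0.040 × 5445 = 217.8 mm.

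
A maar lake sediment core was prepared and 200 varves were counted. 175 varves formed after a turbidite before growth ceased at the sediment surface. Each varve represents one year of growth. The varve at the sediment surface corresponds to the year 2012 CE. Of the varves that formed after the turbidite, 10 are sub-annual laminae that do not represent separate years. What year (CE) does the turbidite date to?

1847 CE

There are 175 varves younger than the turbidite.
175 − 10 false = 165 true varves after the turbidite.
Counting back 165 years from 2012 CE places the turbidite in 2012 − 165 = 1847 CE.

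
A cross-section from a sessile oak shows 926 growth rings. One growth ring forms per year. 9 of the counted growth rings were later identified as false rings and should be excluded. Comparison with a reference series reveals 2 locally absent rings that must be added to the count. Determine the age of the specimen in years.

True growth ring count = 926 − 9 + 2 = 919.
At one growth ring per year, that is 919 years.

919 yr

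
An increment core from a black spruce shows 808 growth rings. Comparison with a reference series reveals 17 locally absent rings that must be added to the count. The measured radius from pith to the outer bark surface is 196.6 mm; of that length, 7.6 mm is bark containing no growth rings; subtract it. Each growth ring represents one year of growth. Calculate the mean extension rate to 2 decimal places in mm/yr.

0.23 mm/yr

After corrections the count is 808 + 17 = 825 growth rings.
Removing the 7.6 mm offcut leaves 196.6 − 7.6 = 189.0 mm.
Extension rate ≈ 189.0 / 825 = 0.23 mm/yr.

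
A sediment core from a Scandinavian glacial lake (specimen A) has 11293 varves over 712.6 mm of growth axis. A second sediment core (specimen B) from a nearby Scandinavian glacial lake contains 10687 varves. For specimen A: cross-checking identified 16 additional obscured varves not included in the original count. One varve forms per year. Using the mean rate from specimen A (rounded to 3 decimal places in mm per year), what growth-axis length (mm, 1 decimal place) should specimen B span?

673.3 mm

Specimen A: after corrections the count is 11293 + 16 = 11309 varves.
A: Extension rate ≈ 712.6 / 11309 = 0.063 mm/yr.
B's length ≈ 0.063 × 10687 = 673.3 mm.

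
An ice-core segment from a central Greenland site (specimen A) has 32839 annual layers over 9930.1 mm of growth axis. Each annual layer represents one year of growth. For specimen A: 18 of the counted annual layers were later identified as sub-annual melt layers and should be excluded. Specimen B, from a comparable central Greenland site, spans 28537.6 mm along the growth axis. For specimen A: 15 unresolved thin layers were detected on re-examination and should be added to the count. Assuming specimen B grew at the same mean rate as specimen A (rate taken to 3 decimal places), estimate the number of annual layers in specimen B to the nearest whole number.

94495 annual layers

Specimen A: correcting the raw count gives 32839 − 18 + 15 = 32836 true annual layers.
A: 9930.1 mm over 32836 years gives 9930.1 / 32836 ≈ 0.302 mm/yr.
For B, 28537.6 / 0.302 = 94495.36 years ≈ 94495 annual layers.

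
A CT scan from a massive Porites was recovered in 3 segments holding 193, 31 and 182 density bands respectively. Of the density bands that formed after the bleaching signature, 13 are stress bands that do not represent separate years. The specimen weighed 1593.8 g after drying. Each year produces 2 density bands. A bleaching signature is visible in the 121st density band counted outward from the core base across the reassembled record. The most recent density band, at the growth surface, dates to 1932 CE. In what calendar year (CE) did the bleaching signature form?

1796 CE

Total density bands = 193 + 31 + 182 = 406.
406 − 121 = 285 density bands lie beyond the bleaching signature toward the growth surface.
Excluding 13 false density bands: 285 − 13 = 272.
Dividing by 2 density bands per year: 272 / 2 = 136 years.
Counting back 136 years from 1932 CE places the bleaching signature in 1932 − 136 = 1796 CE.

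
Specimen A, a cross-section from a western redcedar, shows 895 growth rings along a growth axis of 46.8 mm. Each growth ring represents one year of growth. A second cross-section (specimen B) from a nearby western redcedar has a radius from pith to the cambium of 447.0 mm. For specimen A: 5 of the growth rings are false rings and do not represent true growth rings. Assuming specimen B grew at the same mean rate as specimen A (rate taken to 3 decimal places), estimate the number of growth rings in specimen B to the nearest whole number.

Specimen A: after corrections the count is 895 − 5 = 890 growth rings.
A: 46.8 mm over 890 years gives 46.8 / 890 ≈ 0.053 mm per year.
Specimen B: 447.0 mm / 0.053 mm per year = 8433.96 years ≈ 8434 growth rings.

8434 growth rings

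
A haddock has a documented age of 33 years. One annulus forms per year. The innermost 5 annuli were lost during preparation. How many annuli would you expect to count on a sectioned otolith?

28 annuli

At one annulus per year, 33 years correspond to 33 annuli.
Subtracting the 5 annuli not captured gives 33 − 5 = 28 annuli in the record.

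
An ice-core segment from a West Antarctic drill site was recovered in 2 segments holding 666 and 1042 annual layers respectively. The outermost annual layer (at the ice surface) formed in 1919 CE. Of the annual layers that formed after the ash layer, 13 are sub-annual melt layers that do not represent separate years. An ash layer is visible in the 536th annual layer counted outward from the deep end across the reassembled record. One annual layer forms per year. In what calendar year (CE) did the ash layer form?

Total annual layers = 666 + 1042 = 1708.
The ash layer sits at annual layer 536 from the deep end, so 1708 − 536 = 1172 annual layers formed after it.
Excluding 13 false annual layers: 1172 − 13 = 1159.
Counting back 1159 years from 1919 CE places the ash layer in 1919 − 1159 = 760 CE.

760 CE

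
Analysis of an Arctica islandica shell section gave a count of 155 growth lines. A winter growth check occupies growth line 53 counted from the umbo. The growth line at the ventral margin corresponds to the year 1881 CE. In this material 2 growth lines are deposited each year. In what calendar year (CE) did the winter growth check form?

Between growth line 53 and the ventral margin there are 155 − 53 = 102 growth lines.
With 2 growth lines per year, 102 / 2 = 51 years.
1881 − 51 = 1830 CE.

1830 CE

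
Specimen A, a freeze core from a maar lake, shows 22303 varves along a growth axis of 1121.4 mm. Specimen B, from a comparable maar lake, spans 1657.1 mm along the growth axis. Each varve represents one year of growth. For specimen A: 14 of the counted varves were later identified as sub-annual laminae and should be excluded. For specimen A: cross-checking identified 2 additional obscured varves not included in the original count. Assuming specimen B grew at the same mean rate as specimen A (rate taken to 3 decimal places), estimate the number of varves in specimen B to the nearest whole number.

33142 varves

Specimen A: after corrections the count is 22303 − 14 + 2 = 22291 varves.
A: Mean rate = 1121.4 mm / 22291 years ≈ 0.050 mm/year.
B spans 1657.1 / 0.050 = 33142.00 years ≈ 33142 varves.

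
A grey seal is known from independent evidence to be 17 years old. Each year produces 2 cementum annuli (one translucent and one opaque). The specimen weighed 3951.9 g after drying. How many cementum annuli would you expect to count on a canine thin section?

34 cementum annuli

17 years at 2 cementum annuli per year gives 17 × 2 = 34 cementum annuli.
So 34 cementum annuli should be present.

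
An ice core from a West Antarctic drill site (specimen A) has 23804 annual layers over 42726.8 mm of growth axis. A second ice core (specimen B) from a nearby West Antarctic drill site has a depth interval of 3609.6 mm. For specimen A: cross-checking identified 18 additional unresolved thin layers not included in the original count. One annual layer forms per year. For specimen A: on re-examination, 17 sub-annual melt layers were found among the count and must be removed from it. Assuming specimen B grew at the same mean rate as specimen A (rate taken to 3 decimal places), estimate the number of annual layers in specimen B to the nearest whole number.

Specimen A: correcting the raw count gives 23804 − 17 + 18 = 23805 true annual layers.
A: 42726.8 mm over 23805 years gives 42726.8 / 23805 ≈ 1.795 mm per year.
For B, 3609.6 / 1.795 = 2010.92 years ≈ 2011 annual layers.

2011 annual layers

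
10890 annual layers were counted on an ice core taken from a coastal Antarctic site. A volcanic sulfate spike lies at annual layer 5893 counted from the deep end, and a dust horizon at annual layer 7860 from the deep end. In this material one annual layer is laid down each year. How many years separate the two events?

1967 yr

7860 − 5893 = 1967 annual layers lie between the two events.
At one annual layer per year, 1967 years elapsed between them.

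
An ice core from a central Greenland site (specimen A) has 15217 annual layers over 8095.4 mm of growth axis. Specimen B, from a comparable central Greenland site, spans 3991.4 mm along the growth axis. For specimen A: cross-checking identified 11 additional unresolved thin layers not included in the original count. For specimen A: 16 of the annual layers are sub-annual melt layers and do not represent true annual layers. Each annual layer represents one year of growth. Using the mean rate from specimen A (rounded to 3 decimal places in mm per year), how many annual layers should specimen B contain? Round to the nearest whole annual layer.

Specimen A: true annual layer count = 15217 − 16 + 11 = 15212.
A: Extension rate ≈ 8095.4 / 15212 = 0.532 mm per year.
Specimen B: 3991.4 mm / 0.532 mm per year = 7502.63 years ≈ 7503 annual layers.

7503 annual layers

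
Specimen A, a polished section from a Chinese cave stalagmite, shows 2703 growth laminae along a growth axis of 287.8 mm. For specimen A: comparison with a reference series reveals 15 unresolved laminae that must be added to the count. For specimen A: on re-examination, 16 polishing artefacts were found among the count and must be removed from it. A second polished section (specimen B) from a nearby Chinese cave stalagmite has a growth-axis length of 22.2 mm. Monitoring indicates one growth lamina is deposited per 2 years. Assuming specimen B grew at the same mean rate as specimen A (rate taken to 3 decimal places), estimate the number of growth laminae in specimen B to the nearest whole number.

Specimen A: correcting the raw count gives 2703 − 16 + 15 = 2702 true growth laminae.
Specimen A: 2702 growth laminae at 2 years each span 2702 × 2 = 5404 years.
A: Extension rate ≈ 287.8 / 5404 = 0.053 mm/year.
B spans 22.2 / 0.053 = 418.87 years; at 2 years per growth lamina that is 418.87 / 2 ≈ 209 growth laminae.

209 growth laminae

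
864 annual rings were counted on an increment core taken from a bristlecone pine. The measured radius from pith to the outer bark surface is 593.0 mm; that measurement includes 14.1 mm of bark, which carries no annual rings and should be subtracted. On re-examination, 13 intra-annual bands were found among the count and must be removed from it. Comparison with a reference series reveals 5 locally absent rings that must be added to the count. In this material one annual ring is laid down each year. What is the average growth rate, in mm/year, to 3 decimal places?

0.676 mm/year

True annual ring count = 864 − 13 + 5 = 856.
Removing the 14.1 mm offcut leaves 593.0 − 14.1 = 578.9 mm.
Extension rate ≈ 578.9 / 856 = 0.676 mm/year.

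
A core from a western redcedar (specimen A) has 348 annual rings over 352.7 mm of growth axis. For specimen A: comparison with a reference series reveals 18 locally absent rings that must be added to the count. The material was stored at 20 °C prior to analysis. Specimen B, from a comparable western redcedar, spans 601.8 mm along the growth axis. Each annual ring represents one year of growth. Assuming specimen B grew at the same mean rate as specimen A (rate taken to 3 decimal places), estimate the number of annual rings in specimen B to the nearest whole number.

624 annual rings

Specimen A: adjusted count: 348 + 18 = 366 annual rings.
A: 352.7 mm over 366 years gives 352.7 / 366 ≈ 0.964 mm/yr.
B spans 601.8 / 0.964 = 624.27 years ≈ 624 annual rings.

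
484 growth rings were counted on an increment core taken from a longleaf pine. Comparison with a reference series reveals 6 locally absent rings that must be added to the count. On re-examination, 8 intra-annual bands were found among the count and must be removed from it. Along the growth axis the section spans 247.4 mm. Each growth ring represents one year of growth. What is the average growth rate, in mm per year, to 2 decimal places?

After corrections the count is 484 − 8 + 6 = 482 growth rings.
Mean rate = 247.4 mm / 482 years ≈ 0.51 mm per year.

0.51 mm per year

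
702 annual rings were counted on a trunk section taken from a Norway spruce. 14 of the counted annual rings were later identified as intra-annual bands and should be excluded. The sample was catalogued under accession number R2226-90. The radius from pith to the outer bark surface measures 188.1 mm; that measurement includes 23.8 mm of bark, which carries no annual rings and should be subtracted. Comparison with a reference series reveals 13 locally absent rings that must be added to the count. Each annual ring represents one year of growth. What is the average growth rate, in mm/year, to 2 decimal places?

Correcting the raw count gives 702 − 14 + 13 = 701 true annual rings.
Removing the 23.8 mm offcut leaves 188.1 − 23.8 = 164.3 mm.
164.3 mm over 701 years gives 164.3 / 701 ≈ 0.23 mm/year.

0.23 mm/year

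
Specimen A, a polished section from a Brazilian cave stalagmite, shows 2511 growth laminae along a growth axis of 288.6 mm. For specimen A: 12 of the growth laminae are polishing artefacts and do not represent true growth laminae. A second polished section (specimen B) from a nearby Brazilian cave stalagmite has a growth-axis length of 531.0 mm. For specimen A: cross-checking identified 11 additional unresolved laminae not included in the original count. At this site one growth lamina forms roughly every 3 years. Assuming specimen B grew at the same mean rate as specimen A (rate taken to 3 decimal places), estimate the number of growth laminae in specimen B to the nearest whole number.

Specimen A: true growth lamina count = 2511 − 12 + 11 = 2510.
Specimen A: 2510 growth laminae at 3 years each span 2510 × 3 = 7530 years.
A: Extension rate ≈ 288.6 / 7530 = 0.038 mm/yr.
B spans 531.0 / 0.038 = 13973.68 years; at 3 years per growth lamina that is 13973.68 / 3 ≈ 4658 growth laminae.

4658 growth laminae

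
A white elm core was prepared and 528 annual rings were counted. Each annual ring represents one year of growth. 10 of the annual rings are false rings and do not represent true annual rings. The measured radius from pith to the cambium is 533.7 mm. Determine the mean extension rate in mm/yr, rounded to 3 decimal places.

1.030 mm/yr

True annual ring count = 528 − 10 = 518.
Extension rate ≈ 533.7 / 518 = 1.030 mm/yr.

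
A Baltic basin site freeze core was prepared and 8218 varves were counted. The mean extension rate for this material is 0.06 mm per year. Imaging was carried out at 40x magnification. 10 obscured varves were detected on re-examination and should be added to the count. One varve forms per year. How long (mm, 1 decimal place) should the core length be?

True varve count = 8218 + 10 = 8228.
Length ≈ 0.06 × 8228 = 493.7 mm.

493.7 mm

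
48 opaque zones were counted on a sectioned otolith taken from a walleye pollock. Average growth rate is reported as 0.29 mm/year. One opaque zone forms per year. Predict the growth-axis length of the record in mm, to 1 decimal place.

13.9 mm

48 years of growth are recorded.
Length ≈ 0.29 × 48 = 13.9 mm.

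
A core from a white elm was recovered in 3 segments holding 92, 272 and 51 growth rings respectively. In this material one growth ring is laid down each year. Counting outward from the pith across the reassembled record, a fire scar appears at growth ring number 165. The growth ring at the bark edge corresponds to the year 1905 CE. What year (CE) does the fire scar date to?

Total growth rings = 92 + 272 + 51 = 415.
The fire scar sits at growth ring 165 from the pith, so 415 − 165 = 250 growth rings formed after it.
The growth ring at the bark edge is 1905 CE, so the fire scar dates to 1905 − 250 = 1655 CE.

1655 CE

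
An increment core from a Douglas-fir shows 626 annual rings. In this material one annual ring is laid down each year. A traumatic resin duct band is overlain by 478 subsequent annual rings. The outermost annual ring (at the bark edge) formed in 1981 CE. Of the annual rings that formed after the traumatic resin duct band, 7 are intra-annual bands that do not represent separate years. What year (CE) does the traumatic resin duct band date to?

1510 CE

There are 478 annual rings younger than the traumatic resin duct band.
Removing the 7 false annual rings leaves 478 − 7 = 471 true annual rings beyond the traumatic resin duct band.
The annual ring at the bark edge is 1981 CE, so the traumatic resin duct band dates to 1981 − 471 = 1510 CE.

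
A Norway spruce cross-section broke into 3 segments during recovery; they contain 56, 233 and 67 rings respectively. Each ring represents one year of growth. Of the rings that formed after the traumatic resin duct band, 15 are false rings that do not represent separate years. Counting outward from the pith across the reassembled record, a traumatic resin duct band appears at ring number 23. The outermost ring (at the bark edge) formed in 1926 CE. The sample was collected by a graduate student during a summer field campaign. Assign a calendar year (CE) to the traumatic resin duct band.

1608 CE

Total rings = 56 + 233 + 67 = 356.
356 − 23 = 333 rings lie beyond the traumatic resin duct band toward the bark edge.
333 − 15 false = 318 true rings after the traumatic resin duct band.
Counting back 318 years from 1926 CE places the traumatic resin duct band in 1926 − 318 = 1608 CE.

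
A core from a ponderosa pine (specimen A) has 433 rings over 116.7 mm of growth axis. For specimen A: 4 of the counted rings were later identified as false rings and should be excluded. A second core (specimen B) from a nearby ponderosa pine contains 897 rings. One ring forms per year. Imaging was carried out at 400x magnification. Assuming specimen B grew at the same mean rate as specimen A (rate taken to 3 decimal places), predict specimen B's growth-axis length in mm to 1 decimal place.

Specimen A: adjusted count: 433 − 4 = 429 rings.
A: Extension rate ≈ 116.7 / 429 = 0.272 mm per year.
For B, 0.272 mm/year × 897 years = 244.0 mm.

244.0 mm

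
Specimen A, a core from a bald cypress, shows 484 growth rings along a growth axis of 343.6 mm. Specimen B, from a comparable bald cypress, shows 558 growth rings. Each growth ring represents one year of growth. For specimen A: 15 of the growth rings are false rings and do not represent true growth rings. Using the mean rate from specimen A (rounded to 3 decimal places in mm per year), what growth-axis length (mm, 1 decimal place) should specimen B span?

409.0 mm

Specimen A: correcting the raw count gives 484 − 15 = 469 true growth rings.
A: Mean rate = 343.6 mm / 469 years ≈ 0.733 mm per year.
For B, 0.733 mm/year × 558 years = 409.0 mm.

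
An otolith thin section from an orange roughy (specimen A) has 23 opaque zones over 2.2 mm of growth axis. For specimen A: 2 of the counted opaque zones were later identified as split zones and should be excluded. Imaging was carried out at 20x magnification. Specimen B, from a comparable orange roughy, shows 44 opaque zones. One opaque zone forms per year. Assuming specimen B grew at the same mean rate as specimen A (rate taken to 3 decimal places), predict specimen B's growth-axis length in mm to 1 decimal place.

4.6 mm

Specimen A: true opaque zone count = 23 − 2 = 21.
A: Mean rate = 2.2 mm / 21 years ≈ 0.105 mm/yr.
For B, 0.105 mm/year × 44 years = 4.6 mm.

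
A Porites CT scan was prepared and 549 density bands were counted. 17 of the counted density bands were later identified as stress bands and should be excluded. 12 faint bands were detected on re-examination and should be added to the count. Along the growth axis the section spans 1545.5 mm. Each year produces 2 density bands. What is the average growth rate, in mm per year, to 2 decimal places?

5.68 mm per year

True density band count = 549 − 17 + 12 = 544.
544 density bands at 2 per year is 544 / 2 = 272 years.
Extension rate ≈ 1545.5 / 272 = 5.68 mm per year.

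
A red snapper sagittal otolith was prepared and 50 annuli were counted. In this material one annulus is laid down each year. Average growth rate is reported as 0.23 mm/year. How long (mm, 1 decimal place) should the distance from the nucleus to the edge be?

11.5 mm

50 years of growth are recorded.
Predicted length = 0.23 mm/year × 50 years = 11.5 mm.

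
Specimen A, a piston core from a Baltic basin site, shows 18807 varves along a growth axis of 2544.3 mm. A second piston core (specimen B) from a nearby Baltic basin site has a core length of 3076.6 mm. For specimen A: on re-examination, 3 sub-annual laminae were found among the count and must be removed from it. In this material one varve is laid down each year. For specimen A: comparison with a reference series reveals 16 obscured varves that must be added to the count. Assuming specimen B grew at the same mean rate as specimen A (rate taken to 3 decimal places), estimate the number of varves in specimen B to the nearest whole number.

Specimen A: correcting the raw count gives 18807 − 3 + 16 = 18820 true varves.
A: Mean rate = 2544.3 mm / 18820 years ≈ 0.135 mm per year.
B spans 3076.6 / 0.135 = 22789.63 years ≈ 22790 varves.

22790 varves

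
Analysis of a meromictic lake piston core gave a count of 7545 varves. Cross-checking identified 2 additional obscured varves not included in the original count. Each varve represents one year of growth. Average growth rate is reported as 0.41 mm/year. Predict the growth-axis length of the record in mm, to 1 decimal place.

Adjusted count: 7545 + 2 = 7547 varves.
7547 years at 0.41 mm/year gives 0.41 × 7547 = 3094.3 mm.

3094.3 mm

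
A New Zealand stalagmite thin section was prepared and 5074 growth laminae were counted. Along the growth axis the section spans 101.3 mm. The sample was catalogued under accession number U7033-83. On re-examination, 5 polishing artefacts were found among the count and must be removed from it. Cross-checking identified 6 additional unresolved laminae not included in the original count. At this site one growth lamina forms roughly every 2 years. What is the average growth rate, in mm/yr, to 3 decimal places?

Correcting the raw count gives 5074 − 5 + 6 = 5075 true growth laminae.
5075 growth laminae at 2 years each span 5075 × 2 = 10150 years.
101.3 mm over 10150 years gives 101.3 / 10150 ≈ 0.010 mm/yr.

0.010 mm/yr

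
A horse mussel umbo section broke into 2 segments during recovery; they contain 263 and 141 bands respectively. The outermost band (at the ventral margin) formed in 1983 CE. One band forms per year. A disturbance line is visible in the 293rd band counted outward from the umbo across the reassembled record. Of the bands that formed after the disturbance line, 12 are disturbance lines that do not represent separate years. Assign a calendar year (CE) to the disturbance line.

Total bands = 263 + 141 = 404.
404 − 293 = 111 bands lie beyond the disturbance line toward the ventral margin.
Excluding 12 false bands: 111 − 12 = 99.
The band at the ventral margin is 1983 CE, so the disturbance line dates to 1983 − 99 = 1884 CE.

1884 CE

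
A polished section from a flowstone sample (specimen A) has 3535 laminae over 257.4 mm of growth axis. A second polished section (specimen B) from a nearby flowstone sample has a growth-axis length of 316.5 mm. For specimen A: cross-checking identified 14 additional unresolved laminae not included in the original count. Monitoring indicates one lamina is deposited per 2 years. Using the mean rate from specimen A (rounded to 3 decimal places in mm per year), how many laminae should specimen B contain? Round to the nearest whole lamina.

4396 laminae

Specimen A: correcting the raw count gives 3535 + 14 = 3549 true laminae.
Specimen A: multiplying by 2 years per lamina: 3549 × 2 = 7098 years.
A: 257.4 mm over 7098 years gives 257.4 / 7098 ≈ 0.036 mm/yr.
For B, 316.5 / 0.036 = 8791.67 years; at 2 years per lamina that is 8791.67 / 2 ≈ 4396 laminae.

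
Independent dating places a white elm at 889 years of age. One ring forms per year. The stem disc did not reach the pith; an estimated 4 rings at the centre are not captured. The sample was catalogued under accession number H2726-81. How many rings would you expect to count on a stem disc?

885 rings

At one ring per year, 889 years correspond to 889 rings.
Less the 4 uncaptured rings: 889 − 4 = 885.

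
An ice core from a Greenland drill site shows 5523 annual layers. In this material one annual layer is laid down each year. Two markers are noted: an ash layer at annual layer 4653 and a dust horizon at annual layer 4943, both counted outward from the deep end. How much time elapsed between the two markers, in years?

4943 − 4653 = 290 annual layers lie between the two events.
One annual layer per year makes the interval 290 years.

290 yr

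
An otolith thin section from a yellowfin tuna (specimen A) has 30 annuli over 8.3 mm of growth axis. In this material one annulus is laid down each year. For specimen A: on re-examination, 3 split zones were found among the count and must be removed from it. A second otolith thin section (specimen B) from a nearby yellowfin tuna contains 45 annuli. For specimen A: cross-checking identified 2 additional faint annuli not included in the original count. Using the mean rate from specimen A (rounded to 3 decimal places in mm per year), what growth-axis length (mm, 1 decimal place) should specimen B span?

Specimen A: correcting the raw count gives 30 − 3 + 2 = 29 true annuli.
A: 8.3 mm over 29 years gives 8.3 / 29 ≈ 0.286 mm/yr.
B's length ≈ 0.286 × 45 = 12.9 mm.

12.9 mm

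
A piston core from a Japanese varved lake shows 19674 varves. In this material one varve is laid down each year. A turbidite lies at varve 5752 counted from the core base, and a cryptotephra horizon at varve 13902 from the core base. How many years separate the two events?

13902 − 5752 = 8150 varves lie between the two events.
That is 8150 years at one varve per year.

8150 years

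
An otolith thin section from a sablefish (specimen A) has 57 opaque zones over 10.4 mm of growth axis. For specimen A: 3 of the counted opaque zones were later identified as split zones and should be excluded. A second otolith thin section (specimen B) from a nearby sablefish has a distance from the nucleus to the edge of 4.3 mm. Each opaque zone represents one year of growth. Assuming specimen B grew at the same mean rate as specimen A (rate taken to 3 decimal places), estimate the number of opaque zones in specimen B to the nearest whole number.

22 opaque zones

Specimen A: adjusted count: 57 − 3 = 54 opaque zones.
A: 10.4 mm over 54 years gives 10.4 / 54 ≈ 0.193 mm/yr.
Specimen B: 4.3 mm / 0.193 mm per year = 22.28 years ≈ 22 opaque zones.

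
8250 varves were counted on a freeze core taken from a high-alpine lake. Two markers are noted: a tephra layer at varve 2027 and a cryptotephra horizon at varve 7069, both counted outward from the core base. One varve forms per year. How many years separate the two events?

Separation: 7069 − 2027 = 5042 varves.
One varve per year makes the interval 5042 years.

5042 years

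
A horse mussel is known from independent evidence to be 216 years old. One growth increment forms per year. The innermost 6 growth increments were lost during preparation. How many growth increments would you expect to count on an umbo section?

One growth increment per year gives 216 growth increments over 216 years.
Subtracting the 6 growth increments not captured gives 216 − 6 = 210 growth increments in the record.

210 growth increments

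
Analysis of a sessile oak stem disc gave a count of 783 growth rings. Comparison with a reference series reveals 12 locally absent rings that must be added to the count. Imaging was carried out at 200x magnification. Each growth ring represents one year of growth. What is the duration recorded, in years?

After corrections the count is 783 + 12 = 795 growth rings.
One growth ring per year makes the duration 795 years.

795 years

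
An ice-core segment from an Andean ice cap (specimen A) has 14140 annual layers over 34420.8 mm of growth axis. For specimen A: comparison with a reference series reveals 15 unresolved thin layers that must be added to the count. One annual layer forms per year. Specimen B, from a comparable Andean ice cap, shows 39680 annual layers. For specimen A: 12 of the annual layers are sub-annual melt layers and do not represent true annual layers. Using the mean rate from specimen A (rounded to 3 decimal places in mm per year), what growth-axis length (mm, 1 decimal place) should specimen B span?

Specimen A: adjusted count: 14140 − 12 + 15 = 14143 annual layers.
A: Mean rate = 34420.8 mm / 14143 years ≈ 2.434 mm/year.
For B, 2.434 mm/year × 39680 years = 96581.1 mm.

96581.1 mm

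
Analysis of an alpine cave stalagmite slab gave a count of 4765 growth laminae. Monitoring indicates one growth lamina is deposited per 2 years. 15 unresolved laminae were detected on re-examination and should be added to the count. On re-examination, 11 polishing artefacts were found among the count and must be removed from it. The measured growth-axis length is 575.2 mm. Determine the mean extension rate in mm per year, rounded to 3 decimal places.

After corrections the count is 4765 − 11 + 15 = 4769 growth laminae.
Multiplying by 2 years per growth lamina: 4769 × 2 = 9538 years.
575.2 mm over 9538 years gives 575.2 / 9538 ≈ 0.060 mm per year.

0.060 mm per year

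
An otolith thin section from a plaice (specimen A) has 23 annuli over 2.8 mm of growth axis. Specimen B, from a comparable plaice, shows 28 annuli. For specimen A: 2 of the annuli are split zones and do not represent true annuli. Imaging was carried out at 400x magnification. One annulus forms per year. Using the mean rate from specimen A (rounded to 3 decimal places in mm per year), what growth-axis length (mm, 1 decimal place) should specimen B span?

Specimen A: adjusted count: 23 − 2 = 21 annuli.
A: 2.8 mm over 21 years gives 2.8 / 21 ≈ 0.133 mm per year.
B's length ≈ 0.133 × 28 = 3.7 mm.

3.7 mm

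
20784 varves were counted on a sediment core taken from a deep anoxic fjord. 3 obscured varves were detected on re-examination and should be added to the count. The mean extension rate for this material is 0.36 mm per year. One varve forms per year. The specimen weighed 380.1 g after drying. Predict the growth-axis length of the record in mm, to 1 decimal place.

Correcting the raw count gives 20784 + 3 = 20787 true varves.
Length ≈ 0.36 × 20787 = 7483.3 mm.

7483.3 mm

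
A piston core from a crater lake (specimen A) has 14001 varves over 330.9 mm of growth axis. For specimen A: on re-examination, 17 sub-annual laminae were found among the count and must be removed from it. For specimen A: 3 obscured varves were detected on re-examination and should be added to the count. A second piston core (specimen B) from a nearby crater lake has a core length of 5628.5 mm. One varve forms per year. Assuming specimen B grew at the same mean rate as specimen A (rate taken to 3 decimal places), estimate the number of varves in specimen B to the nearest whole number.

Specimen A: correcting the raw count gives 14001 − 17 + 3 = 13987 true varves.
A: Extension rate ≈ 330.9 / 13987 = 0.024 mm per year.
B spans 5628.5 / 0.024 = 234520.83 years ≈ 234521 varves.

234521 varves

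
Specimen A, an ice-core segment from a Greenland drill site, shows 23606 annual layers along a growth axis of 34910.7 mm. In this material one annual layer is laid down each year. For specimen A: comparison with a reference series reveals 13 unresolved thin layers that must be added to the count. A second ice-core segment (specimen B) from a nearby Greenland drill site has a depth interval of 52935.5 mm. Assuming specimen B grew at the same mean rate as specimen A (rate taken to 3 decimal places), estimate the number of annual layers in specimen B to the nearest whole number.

35816 annual layers

Specimen A: correcting the raw count gives 23606 + 13 = 23619 true annual layers.
A: Extension rate ≈ 34910.7 / 23619 = 1.478 mm/year.
Specimen B: 52935.5 mm / 1.478 mm per year = 35815.63 years ≈ 35816 annual layers.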